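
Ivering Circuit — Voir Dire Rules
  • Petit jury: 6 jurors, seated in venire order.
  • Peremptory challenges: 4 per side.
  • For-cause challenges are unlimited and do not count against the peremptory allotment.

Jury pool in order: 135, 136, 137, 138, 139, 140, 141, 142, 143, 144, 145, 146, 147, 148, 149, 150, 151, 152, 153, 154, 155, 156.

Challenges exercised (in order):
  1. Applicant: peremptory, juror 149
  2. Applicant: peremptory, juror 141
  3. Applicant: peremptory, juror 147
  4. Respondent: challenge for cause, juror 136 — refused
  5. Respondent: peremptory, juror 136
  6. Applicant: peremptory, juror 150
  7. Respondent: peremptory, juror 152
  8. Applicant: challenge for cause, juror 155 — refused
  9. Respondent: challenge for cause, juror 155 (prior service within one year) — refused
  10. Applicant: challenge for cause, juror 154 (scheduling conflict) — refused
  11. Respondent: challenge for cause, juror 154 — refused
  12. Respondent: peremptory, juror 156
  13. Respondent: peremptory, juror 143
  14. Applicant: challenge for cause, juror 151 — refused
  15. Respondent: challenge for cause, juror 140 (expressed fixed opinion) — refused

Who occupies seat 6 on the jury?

Removed: #136, #141, #143, #147, #149, #150, #152, #156. (#140, #151, #154, #155 stay — for-cause denied.)
Seating in order: seats 1–6 → #135, #137, #138, #139, #140, #142.
So seat 6 is #142.

142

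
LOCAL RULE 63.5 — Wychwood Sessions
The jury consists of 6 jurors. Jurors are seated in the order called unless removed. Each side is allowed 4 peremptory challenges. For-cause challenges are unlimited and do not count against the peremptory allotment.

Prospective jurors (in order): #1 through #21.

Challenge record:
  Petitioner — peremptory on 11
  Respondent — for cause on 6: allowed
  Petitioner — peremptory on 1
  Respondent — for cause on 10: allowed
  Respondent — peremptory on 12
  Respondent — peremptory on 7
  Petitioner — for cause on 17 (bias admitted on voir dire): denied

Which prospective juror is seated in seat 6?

Removed: #1, #6, #7, #10, #11, #12. (#17 stays — for-cause denied.)
Seating in order: seats 1–6 → #2, #3, #4, #5, #8, #9.
So seat 6 is #9.

9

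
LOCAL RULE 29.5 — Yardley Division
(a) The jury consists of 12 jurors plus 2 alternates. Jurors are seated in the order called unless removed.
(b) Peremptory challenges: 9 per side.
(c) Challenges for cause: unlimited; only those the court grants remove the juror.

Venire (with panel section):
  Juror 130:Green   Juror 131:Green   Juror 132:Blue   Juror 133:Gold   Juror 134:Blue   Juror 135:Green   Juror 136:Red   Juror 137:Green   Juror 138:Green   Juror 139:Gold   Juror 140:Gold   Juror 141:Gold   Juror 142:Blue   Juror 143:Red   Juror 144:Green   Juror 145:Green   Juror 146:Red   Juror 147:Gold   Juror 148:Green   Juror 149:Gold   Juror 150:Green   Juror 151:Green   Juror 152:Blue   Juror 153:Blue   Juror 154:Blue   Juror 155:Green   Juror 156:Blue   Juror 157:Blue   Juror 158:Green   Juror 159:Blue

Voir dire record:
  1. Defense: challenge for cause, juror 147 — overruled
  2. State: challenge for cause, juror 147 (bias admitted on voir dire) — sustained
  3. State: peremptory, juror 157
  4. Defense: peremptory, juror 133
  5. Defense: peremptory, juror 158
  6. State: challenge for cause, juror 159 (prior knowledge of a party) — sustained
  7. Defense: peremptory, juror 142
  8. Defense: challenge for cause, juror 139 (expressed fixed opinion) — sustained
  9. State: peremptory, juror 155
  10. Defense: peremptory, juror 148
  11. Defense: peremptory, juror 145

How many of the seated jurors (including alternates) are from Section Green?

6

Removed: #133, #139, #142, #145, #147, #148, #155, #157, #158, #159.
Seated (14 incl. alternates): #130, #131, #132, #134, #135, #136, #137, #138, #140, #141, #143, #144, #146, #149.
Of those, in Section Green: #130, #131, #135, #137, #138, #144 → 6.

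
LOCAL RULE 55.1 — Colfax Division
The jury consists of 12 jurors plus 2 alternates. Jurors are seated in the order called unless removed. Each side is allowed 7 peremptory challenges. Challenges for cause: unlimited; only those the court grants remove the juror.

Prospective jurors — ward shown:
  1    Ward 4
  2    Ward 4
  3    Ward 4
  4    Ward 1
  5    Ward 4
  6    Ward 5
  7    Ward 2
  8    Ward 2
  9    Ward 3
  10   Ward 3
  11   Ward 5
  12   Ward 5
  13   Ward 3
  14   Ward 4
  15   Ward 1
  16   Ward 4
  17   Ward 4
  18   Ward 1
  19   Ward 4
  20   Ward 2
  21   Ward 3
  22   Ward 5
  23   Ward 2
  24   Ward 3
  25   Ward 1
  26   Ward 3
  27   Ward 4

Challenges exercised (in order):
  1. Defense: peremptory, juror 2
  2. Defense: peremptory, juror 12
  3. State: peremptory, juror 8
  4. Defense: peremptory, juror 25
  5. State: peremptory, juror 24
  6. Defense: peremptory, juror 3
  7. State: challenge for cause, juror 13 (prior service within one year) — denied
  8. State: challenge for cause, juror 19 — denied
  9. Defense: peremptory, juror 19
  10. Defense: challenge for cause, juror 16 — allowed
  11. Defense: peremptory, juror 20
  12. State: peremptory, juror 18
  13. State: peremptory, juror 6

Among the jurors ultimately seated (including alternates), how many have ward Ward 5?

2

Removed: #2, #3, #6, #8, #12, #16, #18, #19, #20, #24, #25.
Seated (14 incl. alternates): #1, #4, #5, #7, #9, #10, #11, #13, #14, #15, #17, #21, #22, #23.
Of those, in Ward 5: #11, #22 → 2.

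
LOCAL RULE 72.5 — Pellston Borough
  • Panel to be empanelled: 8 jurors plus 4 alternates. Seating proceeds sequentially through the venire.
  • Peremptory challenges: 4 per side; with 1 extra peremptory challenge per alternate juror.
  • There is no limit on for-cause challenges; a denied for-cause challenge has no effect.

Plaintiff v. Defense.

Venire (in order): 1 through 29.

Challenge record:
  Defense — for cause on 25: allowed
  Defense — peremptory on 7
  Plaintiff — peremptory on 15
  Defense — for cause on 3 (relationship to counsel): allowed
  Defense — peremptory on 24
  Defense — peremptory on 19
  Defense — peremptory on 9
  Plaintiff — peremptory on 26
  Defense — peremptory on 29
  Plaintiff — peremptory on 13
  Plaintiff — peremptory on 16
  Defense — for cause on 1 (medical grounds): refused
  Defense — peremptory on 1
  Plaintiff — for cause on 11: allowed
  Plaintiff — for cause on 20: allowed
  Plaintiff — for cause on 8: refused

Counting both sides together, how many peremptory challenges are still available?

Plaintiff allotment: 4 base + 1 × 4 alternates = 8. Defense allotment: 4 base + 1 × 4 alternates = 8.
Plaintiff peremptories used: #15, #26, #13, #16 — 4 (for-cause on #11, #20, #8 don't count).
Defense peremptories used: #7, #24, #19, #9, #29, #1 — 6 (for-cause on #25, #3, #1 don't count).
Remaining: (8 − 4) + (8 − 6) = 6.

6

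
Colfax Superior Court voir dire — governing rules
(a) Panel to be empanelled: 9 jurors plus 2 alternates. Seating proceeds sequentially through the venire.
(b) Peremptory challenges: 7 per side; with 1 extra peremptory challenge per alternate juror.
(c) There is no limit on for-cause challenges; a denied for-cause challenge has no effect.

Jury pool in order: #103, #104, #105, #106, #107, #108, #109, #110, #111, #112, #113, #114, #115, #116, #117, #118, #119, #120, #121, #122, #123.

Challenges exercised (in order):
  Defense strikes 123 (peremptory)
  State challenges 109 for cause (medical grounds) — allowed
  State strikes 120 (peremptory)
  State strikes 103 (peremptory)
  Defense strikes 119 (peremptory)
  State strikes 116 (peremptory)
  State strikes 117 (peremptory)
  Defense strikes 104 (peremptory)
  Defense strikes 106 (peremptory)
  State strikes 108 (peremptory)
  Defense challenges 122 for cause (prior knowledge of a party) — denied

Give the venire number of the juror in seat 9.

118

Removed: #103, #104, #106, #108, #109, #116, #117, #119, #120, #123. (#122 stays — for-cause denied.)
Filling seats in venire order through position 9: #105, #107, #110, #111, #112, #113, #114, #115, #118.
So seat 9 is #118.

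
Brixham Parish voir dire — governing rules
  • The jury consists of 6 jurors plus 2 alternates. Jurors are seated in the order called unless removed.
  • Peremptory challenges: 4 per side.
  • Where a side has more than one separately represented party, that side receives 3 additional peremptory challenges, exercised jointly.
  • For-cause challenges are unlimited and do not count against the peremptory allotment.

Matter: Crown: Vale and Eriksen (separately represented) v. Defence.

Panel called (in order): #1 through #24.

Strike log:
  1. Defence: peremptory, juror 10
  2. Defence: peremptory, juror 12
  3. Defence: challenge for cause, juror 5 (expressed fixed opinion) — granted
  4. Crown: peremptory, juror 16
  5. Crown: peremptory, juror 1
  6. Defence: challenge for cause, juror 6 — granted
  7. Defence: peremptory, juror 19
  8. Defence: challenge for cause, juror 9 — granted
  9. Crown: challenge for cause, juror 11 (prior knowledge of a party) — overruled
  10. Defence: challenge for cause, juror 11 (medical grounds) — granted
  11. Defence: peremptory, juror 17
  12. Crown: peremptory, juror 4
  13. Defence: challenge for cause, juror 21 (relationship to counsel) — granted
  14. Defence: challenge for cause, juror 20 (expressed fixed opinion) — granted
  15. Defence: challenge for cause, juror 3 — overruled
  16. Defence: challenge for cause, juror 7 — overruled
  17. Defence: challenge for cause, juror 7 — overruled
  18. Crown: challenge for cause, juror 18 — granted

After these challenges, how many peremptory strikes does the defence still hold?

0

Defence allotment: 4.
Defence peremptories used: #10, #12, #19, #17 — 4 (for-cause on #5, #6, #9, #11, #21, #20, #3, #7, #7 don't count).
Remaining: 4 − 4 = 0.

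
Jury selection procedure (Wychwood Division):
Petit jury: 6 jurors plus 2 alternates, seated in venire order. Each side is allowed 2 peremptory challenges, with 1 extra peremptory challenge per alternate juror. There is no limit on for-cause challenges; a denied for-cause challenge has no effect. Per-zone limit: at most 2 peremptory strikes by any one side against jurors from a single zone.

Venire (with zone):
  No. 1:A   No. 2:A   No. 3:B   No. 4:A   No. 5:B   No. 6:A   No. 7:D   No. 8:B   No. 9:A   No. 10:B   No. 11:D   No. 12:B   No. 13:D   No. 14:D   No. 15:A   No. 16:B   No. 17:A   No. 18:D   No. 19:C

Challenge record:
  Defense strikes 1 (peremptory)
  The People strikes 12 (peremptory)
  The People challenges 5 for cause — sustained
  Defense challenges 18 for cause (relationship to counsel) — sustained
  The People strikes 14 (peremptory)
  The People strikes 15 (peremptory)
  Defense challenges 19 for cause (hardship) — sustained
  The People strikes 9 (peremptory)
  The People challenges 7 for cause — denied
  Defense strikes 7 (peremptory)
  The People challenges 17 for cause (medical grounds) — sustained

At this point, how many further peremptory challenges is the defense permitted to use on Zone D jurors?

Defense peremptories so far: #1, #7 — 2 of 4 used, 2 left overall.
Against Zone D: #7 — 1 used; per-zone cap 2 leaves 1.
Binding limit: min(2, 1) = 1.

1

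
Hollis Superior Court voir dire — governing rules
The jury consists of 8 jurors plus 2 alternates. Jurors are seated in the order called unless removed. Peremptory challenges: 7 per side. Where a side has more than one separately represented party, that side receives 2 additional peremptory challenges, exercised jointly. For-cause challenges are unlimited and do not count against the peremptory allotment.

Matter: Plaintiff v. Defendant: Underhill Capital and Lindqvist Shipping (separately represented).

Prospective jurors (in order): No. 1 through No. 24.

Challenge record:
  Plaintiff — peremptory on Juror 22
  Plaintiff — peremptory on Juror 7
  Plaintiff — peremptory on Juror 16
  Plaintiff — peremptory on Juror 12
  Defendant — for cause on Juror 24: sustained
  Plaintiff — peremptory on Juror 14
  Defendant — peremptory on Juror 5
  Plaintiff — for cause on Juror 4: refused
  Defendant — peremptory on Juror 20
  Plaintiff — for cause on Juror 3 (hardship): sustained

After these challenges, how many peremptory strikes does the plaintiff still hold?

2

Plaintiff allotment: 7.
Plaintiff peremptories used: #22, #7, #16, #12, #14 — 5 (for-cause on #4, #3 don't count).
Remaining: 7 − 5 = 2.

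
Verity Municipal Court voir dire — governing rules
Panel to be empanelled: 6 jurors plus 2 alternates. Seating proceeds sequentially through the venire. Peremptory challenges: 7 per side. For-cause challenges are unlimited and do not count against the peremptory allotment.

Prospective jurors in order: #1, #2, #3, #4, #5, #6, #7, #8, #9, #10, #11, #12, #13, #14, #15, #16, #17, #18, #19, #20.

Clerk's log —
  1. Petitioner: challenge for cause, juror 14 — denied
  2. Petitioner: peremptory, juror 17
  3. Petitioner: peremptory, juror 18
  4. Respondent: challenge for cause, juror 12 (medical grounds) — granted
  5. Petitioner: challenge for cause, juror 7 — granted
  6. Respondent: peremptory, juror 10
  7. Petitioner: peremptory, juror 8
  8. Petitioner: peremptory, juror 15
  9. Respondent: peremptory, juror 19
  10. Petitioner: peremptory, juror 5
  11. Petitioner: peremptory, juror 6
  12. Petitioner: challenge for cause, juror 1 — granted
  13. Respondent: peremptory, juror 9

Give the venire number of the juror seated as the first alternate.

Removed: #1, #5, #6, #7, #8, #9, #10, #12, #15, #17, #18, #19. (#14 stays — for-cause denied.)
Filling seats in venire order through position 7: #2, #3, #4, #11, #13, #14, #16.
So alternate 1 is #16.

16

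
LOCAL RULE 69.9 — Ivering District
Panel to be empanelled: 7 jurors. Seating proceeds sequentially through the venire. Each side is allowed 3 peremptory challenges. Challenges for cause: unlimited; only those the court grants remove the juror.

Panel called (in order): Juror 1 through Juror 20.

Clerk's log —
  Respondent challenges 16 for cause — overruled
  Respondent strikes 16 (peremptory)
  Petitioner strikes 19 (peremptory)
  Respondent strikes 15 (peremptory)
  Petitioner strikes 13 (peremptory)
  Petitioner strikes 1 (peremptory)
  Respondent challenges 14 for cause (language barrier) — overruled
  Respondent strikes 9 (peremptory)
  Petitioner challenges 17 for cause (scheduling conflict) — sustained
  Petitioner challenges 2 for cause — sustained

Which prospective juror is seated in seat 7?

Removed: #1, #2, #9, #13, #15, #16, #17, #19. (#14 stays — for-cause denied.)
Seating in order: seats 1–7 → #3, #4, #5, #6, #7, #8, #10.
So seat 7 is #10.

10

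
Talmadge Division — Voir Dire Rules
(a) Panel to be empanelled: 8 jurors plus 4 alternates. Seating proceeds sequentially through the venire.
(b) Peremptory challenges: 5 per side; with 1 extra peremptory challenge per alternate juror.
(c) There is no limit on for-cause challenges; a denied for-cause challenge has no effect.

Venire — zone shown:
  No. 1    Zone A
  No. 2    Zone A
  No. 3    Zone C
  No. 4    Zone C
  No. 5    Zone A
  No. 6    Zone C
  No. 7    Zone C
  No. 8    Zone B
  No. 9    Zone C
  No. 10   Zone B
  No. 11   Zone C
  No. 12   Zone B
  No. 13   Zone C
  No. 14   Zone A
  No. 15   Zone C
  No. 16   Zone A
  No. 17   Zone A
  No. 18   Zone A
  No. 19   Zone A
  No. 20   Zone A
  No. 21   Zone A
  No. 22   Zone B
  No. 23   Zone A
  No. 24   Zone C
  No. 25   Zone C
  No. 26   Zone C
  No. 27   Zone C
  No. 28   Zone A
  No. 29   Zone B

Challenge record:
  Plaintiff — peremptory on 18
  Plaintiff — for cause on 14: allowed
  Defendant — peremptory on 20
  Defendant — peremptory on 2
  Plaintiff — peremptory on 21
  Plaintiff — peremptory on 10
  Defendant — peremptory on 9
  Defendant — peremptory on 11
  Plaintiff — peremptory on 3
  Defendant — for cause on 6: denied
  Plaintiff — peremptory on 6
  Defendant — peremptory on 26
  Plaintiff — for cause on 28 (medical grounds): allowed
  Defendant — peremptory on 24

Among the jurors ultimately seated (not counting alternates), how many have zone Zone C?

Removed: #2, #3, #6, #9, #10, #11, #14, #18, #20, #21, #24, #26, #28.
Seated jurors 1–8: #1, #4, #5, #7, #8, #12, #13, #15 (alternates #16, #17, #19, #22 not counted).
Of those, in Zone C: #4, #7, #13, #15 → 4.

4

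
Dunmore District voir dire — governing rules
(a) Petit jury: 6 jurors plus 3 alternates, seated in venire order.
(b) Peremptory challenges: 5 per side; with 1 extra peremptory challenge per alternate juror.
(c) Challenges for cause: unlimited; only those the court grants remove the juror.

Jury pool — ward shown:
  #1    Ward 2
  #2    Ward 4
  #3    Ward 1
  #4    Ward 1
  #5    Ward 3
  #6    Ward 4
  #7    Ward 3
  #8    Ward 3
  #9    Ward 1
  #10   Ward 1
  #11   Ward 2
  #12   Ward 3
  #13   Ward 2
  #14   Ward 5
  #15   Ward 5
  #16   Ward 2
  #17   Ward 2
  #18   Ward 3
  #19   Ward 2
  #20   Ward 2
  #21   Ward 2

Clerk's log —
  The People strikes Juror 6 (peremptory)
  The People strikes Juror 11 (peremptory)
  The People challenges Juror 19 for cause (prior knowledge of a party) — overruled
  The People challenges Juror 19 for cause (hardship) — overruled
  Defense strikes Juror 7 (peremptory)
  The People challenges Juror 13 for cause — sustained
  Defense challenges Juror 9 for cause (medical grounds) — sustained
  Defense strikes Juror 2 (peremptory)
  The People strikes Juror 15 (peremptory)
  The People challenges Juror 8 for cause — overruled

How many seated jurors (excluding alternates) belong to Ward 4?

Removed: #2, #6, #7, #9, #11, #13, #15.
Seated jurors 1–6: #1, #3, #4, #5, #8, #10 (alternates #12, #14, #16 not counted).
None of those are in Ward 4 → 0.

0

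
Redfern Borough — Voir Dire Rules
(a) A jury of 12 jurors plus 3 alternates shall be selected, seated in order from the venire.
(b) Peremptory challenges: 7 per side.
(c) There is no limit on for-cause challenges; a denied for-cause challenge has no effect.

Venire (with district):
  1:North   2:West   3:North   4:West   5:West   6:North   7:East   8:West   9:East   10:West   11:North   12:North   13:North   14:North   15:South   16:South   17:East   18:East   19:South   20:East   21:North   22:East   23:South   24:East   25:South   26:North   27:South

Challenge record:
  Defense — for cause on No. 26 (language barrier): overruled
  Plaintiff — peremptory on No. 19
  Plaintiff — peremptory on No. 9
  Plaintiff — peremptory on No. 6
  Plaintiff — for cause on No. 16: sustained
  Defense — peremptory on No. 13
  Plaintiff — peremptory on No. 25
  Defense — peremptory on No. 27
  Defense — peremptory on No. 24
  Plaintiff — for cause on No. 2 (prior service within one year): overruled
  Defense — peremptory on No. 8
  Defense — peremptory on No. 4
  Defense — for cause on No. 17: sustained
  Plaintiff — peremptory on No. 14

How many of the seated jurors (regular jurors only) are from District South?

Removed: #4, #6, #8, #9, #13, #14, #16, #17, #19, #24, #25, #27.
Seated jurors 1–12: #1, #2, #3, #5, #7, #10, #11, #12, #15, #18, #20, #21 (alternates #22, #23, #26 not counted).
Of those, in District South: #15 → 1.

1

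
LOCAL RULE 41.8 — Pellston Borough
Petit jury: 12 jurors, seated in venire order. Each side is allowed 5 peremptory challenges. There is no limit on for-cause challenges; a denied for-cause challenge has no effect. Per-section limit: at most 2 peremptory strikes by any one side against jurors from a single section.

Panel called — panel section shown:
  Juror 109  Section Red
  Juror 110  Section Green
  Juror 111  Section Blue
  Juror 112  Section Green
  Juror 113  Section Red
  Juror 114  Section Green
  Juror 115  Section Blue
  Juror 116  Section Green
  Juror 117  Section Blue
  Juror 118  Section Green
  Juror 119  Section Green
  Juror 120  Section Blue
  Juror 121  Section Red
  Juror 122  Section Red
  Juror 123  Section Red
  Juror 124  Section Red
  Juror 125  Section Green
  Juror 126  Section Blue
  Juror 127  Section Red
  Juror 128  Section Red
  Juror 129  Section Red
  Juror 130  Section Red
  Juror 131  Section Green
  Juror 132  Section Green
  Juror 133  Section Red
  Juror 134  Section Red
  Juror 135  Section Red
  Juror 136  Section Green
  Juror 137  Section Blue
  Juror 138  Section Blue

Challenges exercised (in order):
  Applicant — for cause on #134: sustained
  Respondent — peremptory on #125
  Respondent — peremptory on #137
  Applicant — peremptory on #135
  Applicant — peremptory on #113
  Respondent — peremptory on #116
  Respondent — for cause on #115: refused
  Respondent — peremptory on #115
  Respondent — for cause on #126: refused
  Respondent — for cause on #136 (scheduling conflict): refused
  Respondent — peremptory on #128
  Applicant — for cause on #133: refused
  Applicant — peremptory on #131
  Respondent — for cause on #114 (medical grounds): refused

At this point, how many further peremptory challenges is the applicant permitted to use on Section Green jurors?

Applicant peremptories so far: #135, #113, #131 — 3 of 5 used, 2 left overall.
Against Section Green: #131 — 1 used; per-section cap 2 leaves 1.
Binding limit: min(2, 1) = 1.

1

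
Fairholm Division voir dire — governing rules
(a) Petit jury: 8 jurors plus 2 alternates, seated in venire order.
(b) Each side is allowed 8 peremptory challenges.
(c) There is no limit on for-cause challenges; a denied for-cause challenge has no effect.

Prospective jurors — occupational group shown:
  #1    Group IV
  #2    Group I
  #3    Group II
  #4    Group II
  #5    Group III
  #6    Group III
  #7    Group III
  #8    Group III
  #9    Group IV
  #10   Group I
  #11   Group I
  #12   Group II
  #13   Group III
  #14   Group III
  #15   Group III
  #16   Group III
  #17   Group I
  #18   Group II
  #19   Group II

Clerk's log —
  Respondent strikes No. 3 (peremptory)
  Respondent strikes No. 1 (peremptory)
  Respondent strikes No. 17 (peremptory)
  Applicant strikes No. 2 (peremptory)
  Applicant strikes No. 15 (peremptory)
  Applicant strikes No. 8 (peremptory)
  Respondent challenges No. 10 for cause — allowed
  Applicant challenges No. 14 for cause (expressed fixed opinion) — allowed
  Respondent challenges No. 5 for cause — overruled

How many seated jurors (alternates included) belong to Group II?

3

Removed: #1, #2, #3, #8, #10, #14, #15, #17.
Seated (10 incl. alternates): #4, #5, #6, #7, #9, #11, #12, #13, #16, #18.
Of those, in Group II: #4, #12, #18 → 3.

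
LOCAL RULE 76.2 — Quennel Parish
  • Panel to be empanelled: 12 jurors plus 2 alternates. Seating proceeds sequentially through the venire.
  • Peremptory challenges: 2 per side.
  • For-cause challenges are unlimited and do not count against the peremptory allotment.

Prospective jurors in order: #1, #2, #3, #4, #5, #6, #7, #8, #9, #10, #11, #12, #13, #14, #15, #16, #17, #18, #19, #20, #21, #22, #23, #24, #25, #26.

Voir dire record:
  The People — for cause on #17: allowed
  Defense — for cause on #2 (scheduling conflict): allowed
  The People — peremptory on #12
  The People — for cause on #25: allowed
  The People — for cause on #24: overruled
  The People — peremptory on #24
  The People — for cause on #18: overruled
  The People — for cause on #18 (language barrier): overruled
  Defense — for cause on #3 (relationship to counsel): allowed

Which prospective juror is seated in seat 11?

Removed: #2, #3, #12, #17, #24, #25. (#18 stays — for-cause denied.)
Seating in order: seats 1–12 → #1, #4, #5, #6, #7, #8, #9, #10, #11, #13, #14, #15; alternates → #16, #18.
So seat 11 is #14.

14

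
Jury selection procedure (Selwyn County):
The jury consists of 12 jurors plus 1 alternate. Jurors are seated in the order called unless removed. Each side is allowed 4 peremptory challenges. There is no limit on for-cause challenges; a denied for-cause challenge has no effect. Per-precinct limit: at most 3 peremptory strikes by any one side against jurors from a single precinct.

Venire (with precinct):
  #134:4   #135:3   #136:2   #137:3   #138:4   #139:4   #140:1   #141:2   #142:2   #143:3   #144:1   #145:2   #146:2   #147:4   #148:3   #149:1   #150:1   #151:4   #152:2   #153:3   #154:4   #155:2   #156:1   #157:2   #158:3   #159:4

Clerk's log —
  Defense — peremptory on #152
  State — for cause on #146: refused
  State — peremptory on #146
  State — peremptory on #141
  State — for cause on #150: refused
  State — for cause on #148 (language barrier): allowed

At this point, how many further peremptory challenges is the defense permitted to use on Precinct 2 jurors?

2

Defense peremptories so far: #152 — 1 of 4 used, 3 left overall.
Against Precinct 2: #152 — 1 used; per-precinct cap 3 leaves 2.
Binding limit: min(3, 2) = 2.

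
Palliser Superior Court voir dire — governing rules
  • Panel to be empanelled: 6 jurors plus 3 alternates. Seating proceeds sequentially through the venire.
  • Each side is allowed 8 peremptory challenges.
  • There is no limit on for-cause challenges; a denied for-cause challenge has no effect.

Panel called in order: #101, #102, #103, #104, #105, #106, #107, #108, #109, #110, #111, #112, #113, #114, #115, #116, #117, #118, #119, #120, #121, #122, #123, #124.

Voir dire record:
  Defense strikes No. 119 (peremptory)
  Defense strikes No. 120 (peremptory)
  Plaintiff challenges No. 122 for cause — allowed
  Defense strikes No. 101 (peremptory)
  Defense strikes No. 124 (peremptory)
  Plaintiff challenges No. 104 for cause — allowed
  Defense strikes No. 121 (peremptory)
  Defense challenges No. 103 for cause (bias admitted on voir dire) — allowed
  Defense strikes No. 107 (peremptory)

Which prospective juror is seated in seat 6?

Removed: #101, #103, #104, #107, #119, #120, #121, #122, #124.
Seating in order: seats 1–6 → #102, #105, #106, #108, #109, #110; alternates → #111, #112, #113.
So seat 6 is #110.

110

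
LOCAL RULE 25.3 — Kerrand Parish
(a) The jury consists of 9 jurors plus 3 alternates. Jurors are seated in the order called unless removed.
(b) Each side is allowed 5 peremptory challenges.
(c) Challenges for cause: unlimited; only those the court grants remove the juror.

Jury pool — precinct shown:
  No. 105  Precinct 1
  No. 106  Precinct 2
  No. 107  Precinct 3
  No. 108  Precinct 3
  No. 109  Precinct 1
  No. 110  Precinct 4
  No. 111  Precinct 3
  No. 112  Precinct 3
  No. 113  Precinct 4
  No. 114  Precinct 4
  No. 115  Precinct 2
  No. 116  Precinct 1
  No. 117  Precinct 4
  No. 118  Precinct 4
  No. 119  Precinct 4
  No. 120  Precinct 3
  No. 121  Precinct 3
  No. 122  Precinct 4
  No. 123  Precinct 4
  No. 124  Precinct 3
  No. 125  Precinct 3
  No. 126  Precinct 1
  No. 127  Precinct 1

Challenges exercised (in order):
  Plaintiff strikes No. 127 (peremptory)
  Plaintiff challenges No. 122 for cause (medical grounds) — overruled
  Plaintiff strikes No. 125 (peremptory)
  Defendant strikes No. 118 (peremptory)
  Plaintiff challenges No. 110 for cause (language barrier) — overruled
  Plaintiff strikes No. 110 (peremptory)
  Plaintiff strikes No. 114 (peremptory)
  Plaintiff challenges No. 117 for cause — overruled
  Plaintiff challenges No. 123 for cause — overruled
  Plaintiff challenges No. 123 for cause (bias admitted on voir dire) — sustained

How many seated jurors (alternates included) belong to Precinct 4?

Removed: #110, #114, #118, #123, #125, #127.
Seated (12 incl. alternates): #105, #106, #107, #108, #109, #111, #112, #113, #115, #116, #117, #119.
Of those, in Precinct 4: #113, #117, #119 → 3.

3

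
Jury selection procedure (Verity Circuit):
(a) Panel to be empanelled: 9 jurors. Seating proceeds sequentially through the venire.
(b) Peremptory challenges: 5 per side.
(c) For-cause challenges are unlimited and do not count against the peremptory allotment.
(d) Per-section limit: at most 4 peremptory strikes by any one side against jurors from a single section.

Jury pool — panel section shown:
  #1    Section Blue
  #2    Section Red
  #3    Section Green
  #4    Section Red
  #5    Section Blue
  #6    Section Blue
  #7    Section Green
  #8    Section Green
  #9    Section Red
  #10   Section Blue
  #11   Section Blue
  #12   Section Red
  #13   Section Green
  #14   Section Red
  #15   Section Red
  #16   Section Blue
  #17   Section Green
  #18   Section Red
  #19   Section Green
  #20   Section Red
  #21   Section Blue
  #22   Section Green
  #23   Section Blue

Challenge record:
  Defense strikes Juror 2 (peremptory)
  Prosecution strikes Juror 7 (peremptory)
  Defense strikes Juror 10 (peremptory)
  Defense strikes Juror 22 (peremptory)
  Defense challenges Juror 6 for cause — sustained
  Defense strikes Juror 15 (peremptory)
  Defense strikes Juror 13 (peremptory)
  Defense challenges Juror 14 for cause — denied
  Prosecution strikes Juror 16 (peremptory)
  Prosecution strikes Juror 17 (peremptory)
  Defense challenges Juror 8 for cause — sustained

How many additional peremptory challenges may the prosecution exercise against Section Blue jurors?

Prosecution peremptories so far: #7, #16, #17 — 3 of 5 used, 2 left overall.
Against Section Blue: #16 — 1 used; per-section cap 4 leaves 3.
Binding limit: min(2, 3) = 2.

2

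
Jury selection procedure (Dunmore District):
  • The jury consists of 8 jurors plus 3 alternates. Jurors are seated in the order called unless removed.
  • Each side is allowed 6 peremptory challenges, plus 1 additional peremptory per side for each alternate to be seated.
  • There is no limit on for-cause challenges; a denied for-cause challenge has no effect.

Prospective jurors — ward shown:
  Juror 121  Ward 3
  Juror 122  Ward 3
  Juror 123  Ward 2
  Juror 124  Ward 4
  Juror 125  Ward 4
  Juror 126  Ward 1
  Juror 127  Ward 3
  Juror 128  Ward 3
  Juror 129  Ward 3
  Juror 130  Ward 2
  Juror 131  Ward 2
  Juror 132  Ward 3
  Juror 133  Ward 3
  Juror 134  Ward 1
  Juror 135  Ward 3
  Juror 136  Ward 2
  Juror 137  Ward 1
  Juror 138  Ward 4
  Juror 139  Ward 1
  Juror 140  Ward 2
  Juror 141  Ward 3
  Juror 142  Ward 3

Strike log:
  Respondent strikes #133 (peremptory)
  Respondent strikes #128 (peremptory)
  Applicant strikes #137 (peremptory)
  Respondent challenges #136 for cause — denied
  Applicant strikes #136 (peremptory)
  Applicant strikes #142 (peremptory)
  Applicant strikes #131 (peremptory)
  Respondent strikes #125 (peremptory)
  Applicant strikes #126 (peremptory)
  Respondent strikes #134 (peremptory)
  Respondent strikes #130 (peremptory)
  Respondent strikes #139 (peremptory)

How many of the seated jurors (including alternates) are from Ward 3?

Removed: #125, #126, #128, #130, #131, #133, #134, #136, #137, #139, #142.
Seated (11 incl. alternates): #121, #122, #123, #124, #127, #129, #132, #135, #138, #140, #141.
Of those, in Ward 3: #121, #122, #127, #129, #132, #135, #141 → 7.

7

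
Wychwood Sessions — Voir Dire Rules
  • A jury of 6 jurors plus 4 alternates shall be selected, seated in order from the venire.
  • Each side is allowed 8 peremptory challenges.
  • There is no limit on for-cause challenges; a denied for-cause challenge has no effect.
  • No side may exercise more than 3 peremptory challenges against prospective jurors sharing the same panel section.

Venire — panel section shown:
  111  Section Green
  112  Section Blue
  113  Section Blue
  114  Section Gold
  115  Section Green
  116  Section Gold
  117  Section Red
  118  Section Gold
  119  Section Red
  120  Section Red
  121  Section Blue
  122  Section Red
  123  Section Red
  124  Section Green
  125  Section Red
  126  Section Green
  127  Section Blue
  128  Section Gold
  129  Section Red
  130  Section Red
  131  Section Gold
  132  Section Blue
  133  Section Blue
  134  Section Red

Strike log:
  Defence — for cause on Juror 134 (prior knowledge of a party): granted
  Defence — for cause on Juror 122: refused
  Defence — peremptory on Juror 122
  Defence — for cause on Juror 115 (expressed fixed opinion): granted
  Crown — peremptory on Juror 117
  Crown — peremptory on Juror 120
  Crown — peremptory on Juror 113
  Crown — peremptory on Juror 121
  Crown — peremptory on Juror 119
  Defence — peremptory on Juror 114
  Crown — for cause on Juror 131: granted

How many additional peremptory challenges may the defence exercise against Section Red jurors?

2

Defence peremptories so far: #122, #114 — 2 of 8 used, 6 left overall.
Against Section Red: #122 — 1 used; per-section cap 3 leaves 2.
Binding limit: min(6, 2) = 2.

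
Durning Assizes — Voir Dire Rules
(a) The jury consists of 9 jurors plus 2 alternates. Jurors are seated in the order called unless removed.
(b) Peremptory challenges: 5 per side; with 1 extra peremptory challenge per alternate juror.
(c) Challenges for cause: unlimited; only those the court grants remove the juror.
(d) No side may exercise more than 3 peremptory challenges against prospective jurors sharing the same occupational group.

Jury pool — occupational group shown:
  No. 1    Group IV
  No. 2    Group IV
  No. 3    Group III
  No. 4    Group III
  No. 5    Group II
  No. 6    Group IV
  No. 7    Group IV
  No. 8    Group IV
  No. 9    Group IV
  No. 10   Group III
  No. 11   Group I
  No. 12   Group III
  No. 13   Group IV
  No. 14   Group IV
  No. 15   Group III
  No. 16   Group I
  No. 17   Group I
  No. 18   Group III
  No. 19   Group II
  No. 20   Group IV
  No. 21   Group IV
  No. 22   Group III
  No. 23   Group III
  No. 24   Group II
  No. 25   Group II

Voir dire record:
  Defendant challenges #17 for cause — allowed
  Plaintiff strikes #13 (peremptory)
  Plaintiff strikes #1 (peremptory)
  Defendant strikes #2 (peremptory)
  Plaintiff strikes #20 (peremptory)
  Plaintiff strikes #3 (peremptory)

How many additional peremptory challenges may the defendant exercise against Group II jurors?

Defendant peremptories so far: #2 — 1 of 7 used, 6 left overall.
Against Group II: none yet — per-group cap 3 leaves 3.
Binding limit: min(6, 3) = 3.

3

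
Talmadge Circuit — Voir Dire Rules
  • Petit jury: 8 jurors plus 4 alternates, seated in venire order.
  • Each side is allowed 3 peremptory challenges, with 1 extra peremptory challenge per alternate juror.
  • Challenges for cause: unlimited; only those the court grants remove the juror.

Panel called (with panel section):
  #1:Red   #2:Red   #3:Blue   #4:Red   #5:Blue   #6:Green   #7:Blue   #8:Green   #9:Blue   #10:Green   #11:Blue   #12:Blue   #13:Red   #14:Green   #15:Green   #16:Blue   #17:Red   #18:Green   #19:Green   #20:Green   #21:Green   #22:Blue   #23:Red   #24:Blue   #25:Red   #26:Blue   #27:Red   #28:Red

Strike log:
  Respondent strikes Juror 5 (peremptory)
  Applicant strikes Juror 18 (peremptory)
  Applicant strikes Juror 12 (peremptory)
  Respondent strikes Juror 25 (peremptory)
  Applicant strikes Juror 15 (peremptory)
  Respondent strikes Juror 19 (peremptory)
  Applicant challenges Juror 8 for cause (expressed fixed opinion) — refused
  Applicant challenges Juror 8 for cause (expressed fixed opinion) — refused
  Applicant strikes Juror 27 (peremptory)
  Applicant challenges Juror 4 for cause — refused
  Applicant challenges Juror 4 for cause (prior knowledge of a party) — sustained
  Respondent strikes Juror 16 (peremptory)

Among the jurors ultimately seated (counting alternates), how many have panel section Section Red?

4

Removed: #4, #5, #12, #15, #16, #18, #19, #25, #27.
Seated (12 incl. alternates): #1, #2, #3, #6, #7, #8, #9, #10, #11, #13, #14, #17.
Of those, in Section Red: #1, #2, #13, #17 → 4.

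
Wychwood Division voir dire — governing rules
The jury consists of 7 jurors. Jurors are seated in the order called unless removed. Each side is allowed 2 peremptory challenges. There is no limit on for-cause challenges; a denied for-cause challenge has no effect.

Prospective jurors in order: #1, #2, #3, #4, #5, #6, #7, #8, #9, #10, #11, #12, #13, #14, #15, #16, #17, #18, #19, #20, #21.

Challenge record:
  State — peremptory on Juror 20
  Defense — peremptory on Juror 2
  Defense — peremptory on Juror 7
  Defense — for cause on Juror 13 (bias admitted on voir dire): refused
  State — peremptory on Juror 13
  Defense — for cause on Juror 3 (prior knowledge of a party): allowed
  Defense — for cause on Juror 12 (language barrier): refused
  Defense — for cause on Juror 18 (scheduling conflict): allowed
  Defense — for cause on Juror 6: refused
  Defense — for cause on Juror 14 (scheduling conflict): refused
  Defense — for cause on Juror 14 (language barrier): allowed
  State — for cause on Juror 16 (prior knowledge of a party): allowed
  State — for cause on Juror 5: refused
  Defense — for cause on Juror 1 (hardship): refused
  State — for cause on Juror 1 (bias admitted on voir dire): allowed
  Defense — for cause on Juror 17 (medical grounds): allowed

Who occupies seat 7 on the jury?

11

Removed: #1, #2, #3, #7, #13, #14, #16, #17, #18, #20. (#5, #6, #12 stay — for-cause denied.)
Seating in order: seats 1–7 → #4, #5, #6, #8, #9, #10, #11.
So seat 7 is #11.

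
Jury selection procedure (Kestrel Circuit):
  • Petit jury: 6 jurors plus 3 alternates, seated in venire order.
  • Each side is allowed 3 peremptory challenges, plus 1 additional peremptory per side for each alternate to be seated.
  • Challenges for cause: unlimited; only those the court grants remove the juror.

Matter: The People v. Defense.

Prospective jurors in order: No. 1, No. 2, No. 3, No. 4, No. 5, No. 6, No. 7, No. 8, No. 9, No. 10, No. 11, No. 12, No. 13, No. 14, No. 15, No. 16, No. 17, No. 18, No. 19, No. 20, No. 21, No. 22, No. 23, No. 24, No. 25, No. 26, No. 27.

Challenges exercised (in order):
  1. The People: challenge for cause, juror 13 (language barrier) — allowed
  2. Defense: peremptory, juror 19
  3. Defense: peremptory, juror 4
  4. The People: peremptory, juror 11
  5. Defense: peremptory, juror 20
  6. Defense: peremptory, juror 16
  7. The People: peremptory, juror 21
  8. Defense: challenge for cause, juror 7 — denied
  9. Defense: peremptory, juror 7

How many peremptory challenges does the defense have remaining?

1

Defense allotment: 3 base + 1 × 3 alternates = 6.
Defense peremptories used: #19, #4, #20, #16, #7 — 5 (the for-cause on #7 doesn't count).
Remaining: 6 − 5 = 1.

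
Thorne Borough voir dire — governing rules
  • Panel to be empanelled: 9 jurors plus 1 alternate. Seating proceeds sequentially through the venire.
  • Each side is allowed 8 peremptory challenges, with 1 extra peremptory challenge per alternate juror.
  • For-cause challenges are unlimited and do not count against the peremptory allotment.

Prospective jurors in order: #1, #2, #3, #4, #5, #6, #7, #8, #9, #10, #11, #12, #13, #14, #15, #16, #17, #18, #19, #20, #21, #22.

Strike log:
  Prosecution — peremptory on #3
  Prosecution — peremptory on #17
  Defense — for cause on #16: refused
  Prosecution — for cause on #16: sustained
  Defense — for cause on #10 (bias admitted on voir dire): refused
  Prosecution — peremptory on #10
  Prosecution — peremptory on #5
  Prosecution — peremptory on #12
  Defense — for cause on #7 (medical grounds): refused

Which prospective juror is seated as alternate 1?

14

Removed: #3, #5, #10, #12, #16, #17. (#7 stays — for-cause denied.)
Seating in order: seats 1–9 → #1, #2, #4, #6, #7, #8, #9, #11, #13; alternates → #14.
So alternate 1 is #14.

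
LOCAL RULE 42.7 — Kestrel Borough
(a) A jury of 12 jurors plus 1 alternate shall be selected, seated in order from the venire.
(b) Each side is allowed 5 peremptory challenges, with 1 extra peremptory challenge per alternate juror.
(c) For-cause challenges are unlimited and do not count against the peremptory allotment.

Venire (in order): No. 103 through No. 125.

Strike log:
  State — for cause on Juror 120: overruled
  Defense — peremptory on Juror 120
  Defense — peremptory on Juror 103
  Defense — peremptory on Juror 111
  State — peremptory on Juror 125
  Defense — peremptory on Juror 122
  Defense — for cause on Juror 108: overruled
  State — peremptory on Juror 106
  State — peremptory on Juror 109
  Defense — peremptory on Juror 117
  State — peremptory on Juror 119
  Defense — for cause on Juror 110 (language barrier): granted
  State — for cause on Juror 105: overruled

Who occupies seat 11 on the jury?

Removed: #103, #106, #109, #110, #111, #117, #119, #120, #122, #125. (#105, #108 stay — for-cause denied.)
Seating in order: seats 1–12 → #104, #105, #107, #108, #112, #113, #114, #115, #116, #118, #121, #123; alternates → #124.
So seat 11 is #121.

121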